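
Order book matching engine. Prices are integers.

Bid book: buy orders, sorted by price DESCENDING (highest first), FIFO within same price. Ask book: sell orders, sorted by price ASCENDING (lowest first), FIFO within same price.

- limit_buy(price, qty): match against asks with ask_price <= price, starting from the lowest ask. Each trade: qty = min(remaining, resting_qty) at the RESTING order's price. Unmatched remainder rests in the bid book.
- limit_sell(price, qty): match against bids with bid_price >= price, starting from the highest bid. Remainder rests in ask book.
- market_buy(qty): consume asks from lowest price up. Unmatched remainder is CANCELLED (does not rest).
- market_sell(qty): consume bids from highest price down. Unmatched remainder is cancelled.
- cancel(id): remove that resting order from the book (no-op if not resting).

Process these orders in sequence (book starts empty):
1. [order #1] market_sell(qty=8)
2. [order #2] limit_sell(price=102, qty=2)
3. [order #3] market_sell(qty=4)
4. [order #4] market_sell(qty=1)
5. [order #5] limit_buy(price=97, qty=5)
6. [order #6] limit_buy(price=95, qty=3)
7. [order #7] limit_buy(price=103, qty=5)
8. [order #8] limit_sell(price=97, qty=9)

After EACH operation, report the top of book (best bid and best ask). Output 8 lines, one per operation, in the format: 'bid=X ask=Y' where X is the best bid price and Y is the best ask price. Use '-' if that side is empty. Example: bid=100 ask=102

After op 1 [order #1] market_sell(qty=8): fills=none; bids=[-] asks=[-]
After op 2 [order #2] limit_sell(price=102, qty=2): fills=none; bids=[-] asks=[#2:2@102]
After op 3 [order #3] market_sell(qty=4): fills=none; bids=[-] asks=[#2:2@102]
After op 4 [order #4] market_sell(qty=1): fills=none; bids=[-] asks=[#2:2@102]
After op 5 [order #5] limit_buy(price=97, qty=5): fills=none; bids=[#5:5@97] asks=[#2:2@102]
After op 6 [order #6] limit_buy(price=95, qty=3): fills=none; bids=[#5:5@97 #6:3@95] asks=[#2:2@102]
After op 7 [order #7] limit_buy(price=103, qty=5): fills=#7x#2:2@102; bids=[#7:3@103 #5:5@97 #6:3@95] asks=[-]
After op 8 [order #8] limit_sell(price=97, qty=9): fills=#7x#8:3@103 #5x#8:5@97; bids=[#6:3@95] asks=[#8:1@97]

Answer: bid=- ask=-
bid=- ask=102
bid=- ask=102
bid=- ask=102
bid=97 ask=102
bid=97 ask=102
bid=103 ask=-
bid=95 ask=97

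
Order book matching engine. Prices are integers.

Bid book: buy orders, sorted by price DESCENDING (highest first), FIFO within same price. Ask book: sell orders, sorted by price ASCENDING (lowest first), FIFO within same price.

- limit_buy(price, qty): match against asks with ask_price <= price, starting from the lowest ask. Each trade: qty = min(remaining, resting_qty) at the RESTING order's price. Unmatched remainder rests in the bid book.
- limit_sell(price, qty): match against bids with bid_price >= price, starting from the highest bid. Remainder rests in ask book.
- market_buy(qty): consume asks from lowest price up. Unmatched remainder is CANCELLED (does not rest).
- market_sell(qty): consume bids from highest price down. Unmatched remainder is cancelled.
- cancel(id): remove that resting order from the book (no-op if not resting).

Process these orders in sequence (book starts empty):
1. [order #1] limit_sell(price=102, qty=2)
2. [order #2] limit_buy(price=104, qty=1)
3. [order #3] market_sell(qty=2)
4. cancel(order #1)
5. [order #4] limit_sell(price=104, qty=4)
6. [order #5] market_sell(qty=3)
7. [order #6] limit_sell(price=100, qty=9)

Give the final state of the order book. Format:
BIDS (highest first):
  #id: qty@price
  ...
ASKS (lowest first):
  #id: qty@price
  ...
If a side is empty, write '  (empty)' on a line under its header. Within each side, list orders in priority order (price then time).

After op 1 [order #1] limit_sell(price=102, qty=2): fills=none; bids=[-] asks=[#1:2@102]
After op 2 [order #2] limit_buy(price=104, qty=1): fills=#2x#1:1@102; bids=[-] asks=[#1:1@102]
After op 3 [order #3] market_sell(qty=2): fills=none; bids=[-] asks=[#1:1@102]
After op 4 cancel(order #1): fills=none; bids=[-] asks=[-]
After op 5 [order #4] limit_sell(price=104, qty=4): fills=none; bids=[-] asks=[#4:4@104]
After op 6 [order #5] market_sell(qty=3): fills=none; bids=[-] asks=[#4:4@104]
After op 7 [order #6] limit_sell(price=100, qty=9): fills=none; bids=[-] asks=[#6:9@100 #4:4@104]

Answer: BIDS (highest first):
  (empty)
ASKS (lowest first):
  #6: 9@100
  #4: 4@104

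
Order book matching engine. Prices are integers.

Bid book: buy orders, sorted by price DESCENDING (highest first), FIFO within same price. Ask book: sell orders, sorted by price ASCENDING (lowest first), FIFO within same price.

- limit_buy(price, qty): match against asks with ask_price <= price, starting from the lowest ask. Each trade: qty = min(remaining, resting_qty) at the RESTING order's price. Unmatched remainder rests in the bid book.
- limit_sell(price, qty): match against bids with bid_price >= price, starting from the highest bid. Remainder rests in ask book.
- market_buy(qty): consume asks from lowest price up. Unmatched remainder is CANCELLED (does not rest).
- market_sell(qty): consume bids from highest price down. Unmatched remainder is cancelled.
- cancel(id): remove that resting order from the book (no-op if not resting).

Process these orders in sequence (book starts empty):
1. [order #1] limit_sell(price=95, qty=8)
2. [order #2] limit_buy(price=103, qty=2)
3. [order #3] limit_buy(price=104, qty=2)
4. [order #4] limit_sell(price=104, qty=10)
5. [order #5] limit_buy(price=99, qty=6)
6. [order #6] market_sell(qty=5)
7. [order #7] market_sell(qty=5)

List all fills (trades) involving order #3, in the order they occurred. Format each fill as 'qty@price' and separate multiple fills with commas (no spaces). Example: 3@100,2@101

Answer: 2@95

Derivation:
After op 1 [order #1] limit_sell(price=95, qty=8): fills=none; bids=[-] asks=[#1:8@95]
After op 2 [order #2] limit_buy(price=103, qty=2): fills=#2x#1:2@95; bids=[-] asks=[#1:6@95]
After op 3 [order #3] limit_buy(price=104, qty=2): fills=#3x#1:2@95; bids=[-] asks=[#1:4@95]
After op 4 [order #4] limit_sell(price=104, qty=10): fills=none; bids=[-] asks=[#1:4@95 #4:10@104]
After op 5 [order #5] limit_buy(price=99, qty=6): fills=#5x#1:4@95; bids=[#5:2@99] asks=[#4:10@104]
After op 6 [order #6] market_sell(qty=5): fills=#5x#6:2@99; bids=[-] asks=[#4:10@104]
After op 7 [order #7] market_sell(qty=5): fills=none; bids=[-] asks=[#4:10@104]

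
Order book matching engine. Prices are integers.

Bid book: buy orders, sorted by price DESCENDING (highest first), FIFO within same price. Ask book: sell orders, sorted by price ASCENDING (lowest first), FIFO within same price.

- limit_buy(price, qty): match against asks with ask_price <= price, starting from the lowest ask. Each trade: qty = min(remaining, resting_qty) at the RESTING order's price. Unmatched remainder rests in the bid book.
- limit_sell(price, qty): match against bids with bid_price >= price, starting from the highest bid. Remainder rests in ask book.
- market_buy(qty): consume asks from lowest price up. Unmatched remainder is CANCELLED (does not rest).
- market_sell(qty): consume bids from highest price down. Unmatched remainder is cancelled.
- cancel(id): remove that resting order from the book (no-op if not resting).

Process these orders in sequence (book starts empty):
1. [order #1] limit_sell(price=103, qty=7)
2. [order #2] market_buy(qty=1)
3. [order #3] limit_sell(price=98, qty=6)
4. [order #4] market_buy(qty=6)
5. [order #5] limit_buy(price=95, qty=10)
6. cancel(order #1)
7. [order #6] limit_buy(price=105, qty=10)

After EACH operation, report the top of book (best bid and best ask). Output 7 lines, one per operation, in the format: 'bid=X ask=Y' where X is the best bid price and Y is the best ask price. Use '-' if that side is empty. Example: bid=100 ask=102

Answer: bid=- ask=103
bid=- ask=103
bid=- ask=98
bid=- ask=103
bid=95 ask=103
bid=95 ask=-
bid=105 ask=-

Derivation:
After op 1 [order #1] limit_sell(price=103, qty=7): fills=none; bids=[-] asks=[#1:7@103]
After op 2 [order #2] market_buy(qty=1): fills=#2x#1:1@103; bids=[-] asks=[#1:6@103]
After op 3 [order #3] limit_sell(price=98, qty=6): fills=none; bids=[-] asks=[#3:6@98 #1:6@103]
After op 4 [order #4] market_buy(qty=6): fills=#4x#3:6@98; bids=[-] asks=[#1:6@103]
After op 5 [order #5] limit_buy(price=95, qty=10): fills=none; bids=[#5:10@95] asks=[#1:6@103]
After op 6 cancel(order #1): fills=none; bids=[#5:10@95] asks=[-]
After op 7 [order #6] limit_buy(price=105, qty=10): fills=none; bids=[#6:10@105 #5:10@95] asks=[-]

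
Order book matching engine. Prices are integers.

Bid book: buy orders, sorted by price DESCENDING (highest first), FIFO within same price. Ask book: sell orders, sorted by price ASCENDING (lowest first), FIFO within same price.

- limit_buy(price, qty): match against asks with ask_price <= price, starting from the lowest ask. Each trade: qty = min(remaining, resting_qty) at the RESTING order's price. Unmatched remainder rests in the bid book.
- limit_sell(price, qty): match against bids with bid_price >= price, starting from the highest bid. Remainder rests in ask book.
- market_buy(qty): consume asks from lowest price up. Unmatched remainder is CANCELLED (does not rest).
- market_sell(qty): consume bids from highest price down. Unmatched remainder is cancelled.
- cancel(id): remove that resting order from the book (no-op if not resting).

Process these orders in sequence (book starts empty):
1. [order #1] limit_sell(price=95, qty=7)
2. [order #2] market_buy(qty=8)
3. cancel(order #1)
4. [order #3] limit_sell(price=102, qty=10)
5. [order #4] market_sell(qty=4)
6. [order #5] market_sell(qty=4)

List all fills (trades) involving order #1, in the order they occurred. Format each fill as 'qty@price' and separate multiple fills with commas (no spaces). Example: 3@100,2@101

After op 1 [order #1] limit_sell(price=95, qty=7): fills=none; bids=[-] asks=[#1:7@95]
After op 2 [order #2] market_buy(qty=8): fills=#2x#1:7@95; bids=[-] asks=[-]
After op 3 cancel(order #1): fills=none; bids=[-] asks=[-]
After op 4 [order #3] limit_sell(price=102, qty=10): fills=none; bids=[-] asks=[#3:10@102]
After op 5 [order #4] market_sell(qty=4): fills=none; bids=[-] asks=[#3:10@102]
After op 6 [order #5] market_sell(qty=4): fills=none; bids=[-] asks=[#3:10@102]

Answer: 7@95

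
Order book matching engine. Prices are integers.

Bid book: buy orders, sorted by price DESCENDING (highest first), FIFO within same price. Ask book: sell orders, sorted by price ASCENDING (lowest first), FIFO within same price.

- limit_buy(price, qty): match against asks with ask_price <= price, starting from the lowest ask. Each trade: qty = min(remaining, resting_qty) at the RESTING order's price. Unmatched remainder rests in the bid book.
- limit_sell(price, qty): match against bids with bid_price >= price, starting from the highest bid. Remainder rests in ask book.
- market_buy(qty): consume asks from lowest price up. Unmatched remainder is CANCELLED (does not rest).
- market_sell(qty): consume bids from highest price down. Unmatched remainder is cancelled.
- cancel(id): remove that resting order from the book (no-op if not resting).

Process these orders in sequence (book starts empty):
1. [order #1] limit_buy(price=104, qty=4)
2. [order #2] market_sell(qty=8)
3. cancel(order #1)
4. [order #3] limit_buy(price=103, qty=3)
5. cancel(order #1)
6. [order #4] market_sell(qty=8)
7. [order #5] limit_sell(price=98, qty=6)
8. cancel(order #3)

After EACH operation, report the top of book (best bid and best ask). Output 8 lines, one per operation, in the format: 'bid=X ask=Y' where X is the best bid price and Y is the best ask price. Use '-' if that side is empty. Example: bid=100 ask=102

Answer: bid=104 ask=-
bid=- ask=-
bid=- ask=-
bid=103 ask=-
bid=103 ask=-
bid=- ask=-
bid=- ask=98
bid=- ask=98

Derivation:
After op 1 [order #1] limit_buy(price=104, qty=4): fills=none; bids=[#1:4@104] asks=[-]
After op 2 [order #2] market_sell(qty=8): fills=#1x#2:4@104; bids=[-] asks=[-]
After op 3 cancel(order #1): fills=none; bids=[-] asks=[-]
After op 4 [order #3] limit_buy(price=103, qty=3): fills=none; bids=[#3:3@103] asks=[-]
After op 5 cancel(order #1): fills=none; bids=[#3:3@103] asks=[-]
After op 6 [order #4] market_sell(qty=8): fills=#3x#4:3@103; bids=[-] asks=[-]
After op 7 [order #5] limit_sell(price=98, qty=6): fills=none; bids=[-] asks=[#5:6@98]
After op 8 cancel(order #3): fills=none; bids=[-] asks=[#5:6@98]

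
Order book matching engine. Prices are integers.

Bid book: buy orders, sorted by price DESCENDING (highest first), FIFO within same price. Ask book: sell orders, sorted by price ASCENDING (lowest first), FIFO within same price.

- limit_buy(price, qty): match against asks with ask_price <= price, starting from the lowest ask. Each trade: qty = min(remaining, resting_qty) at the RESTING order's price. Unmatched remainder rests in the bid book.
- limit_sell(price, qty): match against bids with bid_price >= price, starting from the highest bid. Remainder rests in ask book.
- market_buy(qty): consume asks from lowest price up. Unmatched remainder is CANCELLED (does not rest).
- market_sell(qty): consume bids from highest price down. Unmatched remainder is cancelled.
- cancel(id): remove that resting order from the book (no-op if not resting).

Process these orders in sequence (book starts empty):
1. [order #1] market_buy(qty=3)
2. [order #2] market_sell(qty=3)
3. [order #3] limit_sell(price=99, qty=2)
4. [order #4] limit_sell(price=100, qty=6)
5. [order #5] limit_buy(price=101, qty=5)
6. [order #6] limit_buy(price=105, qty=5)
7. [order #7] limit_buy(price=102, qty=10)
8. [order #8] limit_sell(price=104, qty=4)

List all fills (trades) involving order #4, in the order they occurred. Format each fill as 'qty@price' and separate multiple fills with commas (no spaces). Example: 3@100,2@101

Answer: 3@100,3@100

Derivation:
After op 1 [order #1] market_buy(qty=3): fills=none; bids=[-] asks=[-]
After op 2 [order #2] market_sell(qty=3): fills=none; bids=[-] asks=[-]
After op 3 [order #3] limit_sell(price=99, qty=2): fills=none; bids=[-] asks=[#3:2@99]
After op 4 [order #4] limit_sell(price=100, qty=6): fills=none; bids=[-] asks=[#3:2@99 #4:6@100]
After op 5 [order #5] limit_buy(price=101, qty=5): fills=#5x#3:2@99 #5x#4:3@100; bids=[-] asks=[#4:3@100]
After op 6 [order #6] limit_buy(price=105, qty=5): fills=#6x#4:3@100; bids=[#6:2@105] asks=[-]
After op 7 [order #7] limit_buy(price=102, qty=10): fills=none; bids=[#6:2@105 #7:10@102] asks=[-]
After op 8 [order #8] limit_sell(price=104, qty=4): fills=#6x#8:2@105; bids=[#7:10@102] asks=[#8:2@104]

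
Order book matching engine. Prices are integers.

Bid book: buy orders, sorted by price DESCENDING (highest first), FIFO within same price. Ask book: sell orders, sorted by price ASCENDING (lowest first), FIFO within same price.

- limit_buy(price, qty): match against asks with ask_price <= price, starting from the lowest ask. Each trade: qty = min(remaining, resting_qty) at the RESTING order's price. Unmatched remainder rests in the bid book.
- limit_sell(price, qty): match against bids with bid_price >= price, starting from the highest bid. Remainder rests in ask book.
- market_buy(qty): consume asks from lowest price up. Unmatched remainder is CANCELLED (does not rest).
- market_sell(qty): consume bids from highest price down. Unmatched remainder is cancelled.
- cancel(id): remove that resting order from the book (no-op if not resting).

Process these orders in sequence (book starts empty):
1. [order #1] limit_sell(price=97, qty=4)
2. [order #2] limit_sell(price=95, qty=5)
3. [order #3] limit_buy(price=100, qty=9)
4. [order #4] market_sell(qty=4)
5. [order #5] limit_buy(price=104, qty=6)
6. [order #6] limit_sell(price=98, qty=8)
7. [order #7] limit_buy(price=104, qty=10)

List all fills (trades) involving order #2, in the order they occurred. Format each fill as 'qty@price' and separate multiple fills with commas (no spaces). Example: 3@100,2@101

After op 1 [order #1] limit_sell(price=97, qty=4): fills=none; bids=[-] asks=[#1:4@97]
After op 2 [order #2] limit_sell(price=95, qty=5): fills=none; bids=[-] asks=[#2:5@95 #1:4@97]
After op 3 [order #3] limit_buy(price=100, qty=9): fills=#3x#2:5@95 #3x#1:4@97; bids=[-] asks=[-]
After op 4 [order #4] market_sell(qty=4): fills=none; bids=[-] asks=[-]
After op 5 [order #5] limit_buy(price=104, qty=6): fills=none; bids=[#5:6@104] asks=[-]
After op 6 [order #6] limit_sell(price=98, qty=8): fills=#5x#6:6@104; bids=[-] asks=[#6:2@98]
After op 7 [order #7] limit_buy(price=104, qty=10): fills=#7x#6:2@98; bids=[#7:8@104] asks=[-]

Answer: 5@95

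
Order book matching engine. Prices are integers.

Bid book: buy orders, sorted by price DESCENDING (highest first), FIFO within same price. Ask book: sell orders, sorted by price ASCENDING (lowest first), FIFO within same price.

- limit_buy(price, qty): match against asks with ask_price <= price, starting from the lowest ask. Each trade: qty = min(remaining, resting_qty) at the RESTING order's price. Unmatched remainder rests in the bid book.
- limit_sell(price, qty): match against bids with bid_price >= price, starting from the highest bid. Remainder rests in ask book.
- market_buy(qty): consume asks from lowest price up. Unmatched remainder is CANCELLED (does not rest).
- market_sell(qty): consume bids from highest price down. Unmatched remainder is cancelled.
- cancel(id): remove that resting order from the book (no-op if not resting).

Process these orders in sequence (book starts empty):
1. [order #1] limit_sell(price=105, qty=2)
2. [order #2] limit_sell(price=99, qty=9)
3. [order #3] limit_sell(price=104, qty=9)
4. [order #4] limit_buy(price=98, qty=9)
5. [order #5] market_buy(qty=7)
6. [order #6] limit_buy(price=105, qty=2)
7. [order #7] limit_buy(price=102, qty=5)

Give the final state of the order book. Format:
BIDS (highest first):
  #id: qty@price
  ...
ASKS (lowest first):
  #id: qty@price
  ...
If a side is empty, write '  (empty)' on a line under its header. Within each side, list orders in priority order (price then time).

Answer: BIDS (highest first):
  #7: 5@102
  #4: 9@98
ASKS (lowest first):
  #3: 9@104
  #1: 2@105

Derivation:
After op 1 [order #1] limit_sell(price=105, qty=2): fills=none; bids=[-] asks=[#1:2@105]
After op 2 [order #2] limit_sell(price=99, qty=9): fills=none; bids=[-] asks=[#2:9@99 #1:2@105]
After op 3 [order #3] limit_sell(price=104, qty=9): fills=none; bids=[-] asks=[#2:9@99 #3:9@104 #1:2@105]
After op 4 [order #4] limit_buy(price=98, qty=9): fills=none; bids=[#4:9@98] asks=[#2:9@99 #3:9@104 #1:2@105]
After op 5 [order #5] market_buy(qty=7): fills=#5x#2:7@99; bids=[#4:9@98] asks=[#2:2@99 #3:9@104 #1:2@105]
After op 6 [order #6] limit_buy(price=105, qty=2): fills=#6x#2:2@99; bids=[#4:9@98] asks=[#3:9@104 #1:2@105]
After op 7 [order #7] limit_buy(price=102, qty=5): fills=none; bids=[#7:5@102 #4:9@98] asks=[#3:9@104 #1:2@105]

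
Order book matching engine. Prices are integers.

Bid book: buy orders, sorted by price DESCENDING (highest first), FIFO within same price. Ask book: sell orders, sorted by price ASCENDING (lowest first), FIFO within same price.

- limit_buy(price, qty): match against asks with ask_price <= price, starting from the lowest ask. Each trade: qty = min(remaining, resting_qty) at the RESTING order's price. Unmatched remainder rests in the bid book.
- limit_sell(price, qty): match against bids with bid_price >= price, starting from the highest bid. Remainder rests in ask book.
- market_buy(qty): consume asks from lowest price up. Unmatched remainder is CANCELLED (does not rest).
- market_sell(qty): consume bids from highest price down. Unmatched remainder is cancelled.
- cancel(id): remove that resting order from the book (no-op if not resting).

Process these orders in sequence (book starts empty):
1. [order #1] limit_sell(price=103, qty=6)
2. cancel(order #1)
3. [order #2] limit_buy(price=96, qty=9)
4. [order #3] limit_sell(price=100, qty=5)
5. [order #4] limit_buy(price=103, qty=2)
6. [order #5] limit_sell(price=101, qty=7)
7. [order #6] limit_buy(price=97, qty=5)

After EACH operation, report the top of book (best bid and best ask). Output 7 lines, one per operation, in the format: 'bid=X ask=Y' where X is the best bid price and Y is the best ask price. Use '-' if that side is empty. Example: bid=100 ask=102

After op 1 [order #1] limit_sell(price=103, qty=6): fills=none; bids=[-] asks=[#1:6@103]
After op 2 cancel(order #1): fills=none; bids=[-] asks=[-]
After op 3 [order #2] limit_buy(price=96, qty=9): fills=none; bids=[#2:9@96] asks=[-]
After op 4 [order #3] limit_sell(price=100, qty=5): fills=none; bids=[#2:9@96] asks=[#3:5@100]
After op 5 [order #4] limit_buy(price=103, qty=2): fills=#4x#3:2@100; bids=[#2:9@96] asks=[#3:3@100]
After op 6 [order #5] limit_sell(price=101, qty=7): fills=none; bids=[#2:9@96] asks=[#3:3@100 #5:7@101]
After op 7 [order #6] limit_buy(price=97, qty=5): fills=none; bids=[#6:5@97 #2:9@96] asks=[#3:3@100 #5:7@101]

Answer: bid=- ask=103
bid=- ask=-
bid=96 ask=-
bid=96 ask=100
bid=96 ask=100
bid=96 ask=100
bid=97 ask=100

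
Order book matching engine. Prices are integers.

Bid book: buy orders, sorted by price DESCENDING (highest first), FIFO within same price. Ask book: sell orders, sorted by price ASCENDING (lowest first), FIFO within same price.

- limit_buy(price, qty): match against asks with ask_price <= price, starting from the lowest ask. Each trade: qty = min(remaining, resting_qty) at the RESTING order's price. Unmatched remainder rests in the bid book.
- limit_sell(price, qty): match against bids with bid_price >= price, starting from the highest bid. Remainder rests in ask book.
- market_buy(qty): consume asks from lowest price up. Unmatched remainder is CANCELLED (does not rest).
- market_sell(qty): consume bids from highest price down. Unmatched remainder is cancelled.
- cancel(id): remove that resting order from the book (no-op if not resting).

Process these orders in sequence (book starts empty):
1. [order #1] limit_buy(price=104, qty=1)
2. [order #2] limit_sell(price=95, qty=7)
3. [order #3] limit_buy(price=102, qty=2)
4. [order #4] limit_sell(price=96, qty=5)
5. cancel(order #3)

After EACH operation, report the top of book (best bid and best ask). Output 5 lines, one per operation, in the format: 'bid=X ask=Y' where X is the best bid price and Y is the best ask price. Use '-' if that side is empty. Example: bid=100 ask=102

After op 1 [order #1] limit_buy(price=104, qty=1): fills=none; bids=[#1:1@104] asks=[-]
After op 2 [order #2] limit_sell(price=95, qty=7): fills=#1x#2:1@104; bids=[-] asks=[#2:6@95]
After op 3 [order #3] limit_buy(price=102, qty=2): fills=#3x#2:2@95; bids=[-] asks=[#2:4@95]
After op 4 [order #4] limit_sell(price=96, qty=5): fills=none; bids=[-] asks=[#2:4@95 #4:5@96]
After op 5 cancel(order #3): fills=none; bids=[-] asks=[#2:4@95 #4:5@96]

Answer: bid=104 ask=-
bid=- ask=95
bid=- ask=95
bid=- ask=95
bid=- ask=95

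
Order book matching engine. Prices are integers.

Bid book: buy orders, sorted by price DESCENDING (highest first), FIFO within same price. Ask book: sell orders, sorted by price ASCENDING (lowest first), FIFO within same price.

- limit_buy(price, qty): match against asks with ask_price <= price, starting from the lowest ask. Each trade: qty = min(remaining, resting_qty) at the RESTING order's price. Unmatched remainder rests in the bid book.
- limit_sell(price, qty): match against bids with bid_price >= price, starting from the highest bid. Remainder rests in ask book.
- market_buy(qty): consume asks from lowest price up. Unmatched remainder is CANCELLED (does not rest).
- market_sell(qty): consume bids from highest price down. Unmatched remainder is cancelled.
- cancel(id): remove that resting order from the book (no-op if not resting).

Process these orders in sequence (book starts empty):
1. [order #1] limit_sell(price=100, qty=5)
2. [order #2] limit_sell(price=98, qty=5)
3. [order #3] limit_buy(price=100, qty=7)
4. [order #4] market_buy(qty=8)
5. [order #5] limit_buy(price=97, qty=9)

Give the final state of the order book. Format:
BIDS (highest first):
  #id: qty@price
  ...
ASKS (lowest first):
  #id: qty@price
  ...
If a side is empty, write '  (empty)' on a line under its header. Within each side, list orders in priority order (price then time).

After op 1 [order #1] limit_sell(price=100, qty=5): fills=none; bids=[-] asks=[#1:5@100]
After op 2 [order #2] limit_sell(price=98, qty=5): fills=none; bids=[-] asks=[#2:5@98 #1:5@100]
After op 3 [order #3] limit_buy(price=100, qty=7): fills=#3x#2:5@98 #3x#1:2@100; bids=[-] asks=[#1:3@100]
After op 4 [order #4] market_buy(qty=8): fills=#4x#1:3@100; bids=[-] asks=[-]
After op 5 [order #5] limit_buy(price=97, qty=9): fills=none; bids=[#5:9@97] asks=[-]

Answer: BIDS (highest first):
  #5: 9@97
ASKS (lowest first):
  (empty)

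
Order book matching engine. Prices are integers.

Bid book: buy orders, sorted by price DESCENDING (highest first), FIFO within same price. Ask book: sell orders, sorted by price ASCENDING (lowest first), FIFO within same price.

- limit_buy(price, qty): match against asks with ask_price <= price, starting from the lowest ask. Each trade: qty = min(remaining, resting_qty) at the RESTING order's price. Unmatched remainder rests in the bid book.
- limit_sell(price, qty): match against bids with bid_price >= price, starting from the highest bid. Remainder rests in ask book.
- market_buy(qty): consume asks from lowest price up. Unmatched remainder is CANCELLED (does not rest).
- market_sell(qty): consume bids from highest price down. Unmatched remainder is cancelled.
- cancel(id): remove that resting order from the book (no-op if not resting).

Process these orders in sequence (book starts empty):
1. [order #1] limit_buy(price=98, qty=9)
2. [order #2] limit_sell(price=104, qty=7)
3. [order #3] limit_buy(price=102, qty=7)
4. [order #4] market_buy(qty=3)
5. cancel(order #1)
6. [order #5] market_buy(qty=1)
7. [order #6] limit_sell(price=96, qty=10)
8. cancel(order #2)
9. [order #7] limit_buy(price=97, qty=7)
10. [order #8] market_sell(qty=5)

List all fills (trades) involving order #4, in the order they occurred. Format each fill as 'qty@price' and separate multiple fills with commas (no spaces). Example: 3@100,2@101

After op 1 [order #1] limit_buy(price=98, qty=9): fills=none; bids=[#1:9@98] asks=[-]
After op 2 [order #2] limit_sell(price=104, qty=7): fills=none; bids=[#1:9@98] asks=[#2:7@104]
After op 3 [order #3] limit_buy(price=102, qty=7): fills=none; bids=[#3:7@102 #1:9@98] asks=[#2:7@104]
After op 4 [order #4] market_buy(qty=3): fills=#4x#2:3@104; bids=[#3:7@102 #1:9@98] asks=[#2:4@104]
After op 5 cancel(order #1): fills=none; bids=[#3:7@102] asks=[#2:4@104]
After op 6 [order #5] market_buy(qty=1): fills=#5x#2:1@104; bids=[#3:7@102] asks=[#2:3@104]
After op 7 [order #6] limit_sell(price=96, qty=10): fills=#3x#6:7@102; bids=[-] asks=[#6:3@96 #2:3@104]
After op 8 cancel(order #2): fills=none; bids=[-] asks=[#6:3@96]
After op 9 [order #7] limit_buy(price=97, qty=7): fills=#7x#6:3@96; bids=[#7:4@97] asks=[-]
After op 10 [order #8] market_sell(qty=5): fills=#7x#8:4@97; bids=[-] asks=[-]

Answer: 3@104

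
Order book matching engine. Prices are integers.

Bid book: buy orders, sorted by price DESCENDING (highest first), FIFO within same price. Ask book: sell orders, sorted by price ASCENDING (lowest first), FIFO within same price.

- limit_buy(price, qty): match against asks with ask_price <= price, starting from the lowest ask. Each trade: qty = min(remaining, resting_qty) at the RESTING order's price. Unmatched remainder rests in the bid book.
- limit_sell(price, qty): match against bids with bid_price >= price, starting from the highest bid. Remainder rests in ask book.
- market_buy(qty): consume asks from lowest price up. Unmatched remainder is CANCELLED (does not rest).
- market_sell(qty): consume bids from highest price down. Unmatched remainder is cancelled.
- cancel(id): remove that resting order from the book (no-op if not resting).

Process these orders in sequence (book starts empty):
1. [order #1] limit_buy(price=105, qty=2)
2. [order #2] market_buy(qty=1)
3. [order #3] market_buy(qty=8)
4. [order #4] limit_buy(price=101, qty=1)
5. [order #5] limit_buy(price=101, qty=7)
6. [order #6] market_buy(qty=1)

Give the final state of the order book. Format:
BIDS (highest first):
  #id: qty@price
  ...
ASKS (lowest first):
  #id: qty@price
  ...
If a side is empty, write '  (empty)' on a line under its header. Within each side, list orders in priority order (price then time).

After op 1 [order #1] limit_buy(price=105, qty=2): fills=none; bids=[#1:2@105] asks=[-]
After op 2 [order #2] market_buy(qty=1): fills=none; bids=[#1:2@105] asks=[-]
After op 3 [order #3] market_buy(qty=8): fills=none; bids=[#1:2@105] asks=[-]
After op 4 [order #4] limit_buy(price=101, qty=1): fills=none; bids=[#1:2@105 #4:1@101] asks=[-]
After op 5 [order #5] limit_buy(price=101, qty=7): fills=none; bids=[#1:2@105 #4:1@101 #5:7@101] asks=[-]
After op 6 [order #6] market_buy(qty=1): fills=none; bids=[#1:2@105 #4:1@101 #5:7@101] asks=[-]

Answer: BIDS (highest first):
  #1: 2@105
  #4: 1@101
  #5: 7@101
ASKS (lowest first):
  (empty)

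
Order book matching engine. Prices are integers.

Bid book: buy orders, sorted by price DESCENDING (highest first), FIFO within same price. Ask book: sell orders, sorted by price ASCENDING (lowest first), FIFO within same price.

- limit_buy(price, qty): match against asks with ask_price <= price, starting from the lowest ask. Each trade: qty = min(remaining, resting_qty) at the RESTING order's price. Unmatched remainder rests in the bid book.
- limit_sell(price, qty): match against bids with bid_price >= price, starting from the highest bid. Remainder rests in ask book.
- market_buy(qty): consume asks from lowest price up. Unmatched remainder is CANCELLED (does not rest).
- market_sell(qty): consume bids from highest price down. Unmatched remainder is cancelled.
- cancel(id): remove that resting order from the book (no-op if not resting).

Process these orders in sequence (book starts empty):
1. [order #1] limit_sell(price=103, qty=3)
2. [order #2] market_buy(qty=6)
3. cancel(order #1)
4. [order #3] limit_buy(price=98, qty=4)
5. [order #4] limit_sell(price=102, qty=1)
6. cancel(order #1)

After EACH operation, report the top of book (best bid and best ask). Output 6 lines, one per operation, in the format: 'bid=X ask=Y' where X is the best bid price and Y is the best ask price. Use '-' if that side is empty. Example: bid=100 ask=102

Answer: bid=- ask=103
bid=- ask=-
bid=- ask=-
bid=98 ask=-
bid=98 ask=102
bid=98 ask=102

Derivation:
After op 1 [order #1] limit_sell(price=103, qty=3): fills=none; bids=[-] asks=[#1:3@103]
After op 2 [order #2] market_buy(qty=6): fills=#2x#1:3@103; bids=[-] asks=[-]
After op 3 cancel(order #1): fills=none; bids=[-] asks=[-]
After op 4 [order #3] limit_buy(price=98, qty=4): fills=none; bids=[#3:4@98] asks=[-]
After op 5 [order #4] limit_sell(price=102, qty=1): fills=none; bids=[#3:4@98] asks=[#4:1@102]
After op 6 cancel(order #1): fills=none; bids=[#3:4@98] asks=[#4:1@102]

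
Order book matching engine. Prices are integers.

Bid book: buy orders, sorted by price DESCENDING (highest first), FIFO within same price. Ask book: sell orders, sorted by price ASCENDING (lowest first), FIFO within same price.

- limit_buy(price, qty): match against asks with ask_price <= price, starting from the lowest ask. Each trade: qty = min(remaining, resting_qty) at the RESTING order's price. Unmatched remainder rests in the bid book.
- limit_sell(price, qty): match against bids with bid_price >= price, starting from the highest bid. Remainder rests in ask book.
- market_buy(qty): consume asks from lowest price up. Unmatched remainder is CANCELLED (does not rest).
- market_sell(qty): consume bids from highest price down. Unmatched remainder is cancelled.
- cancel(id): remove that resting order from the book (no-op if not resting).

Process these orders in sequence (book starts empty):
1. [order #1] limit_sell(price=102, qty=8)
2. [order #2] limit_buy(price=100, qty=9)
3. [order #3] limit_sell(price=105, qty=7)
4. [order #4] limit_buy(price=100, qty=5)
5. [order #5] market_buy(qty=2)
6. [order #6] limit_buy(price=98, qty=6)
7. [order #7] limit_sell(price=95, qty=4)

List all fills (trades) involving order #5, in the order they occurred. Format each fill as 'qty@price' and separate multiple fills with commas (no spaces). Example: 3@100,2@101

After op 1 [order #1] limit_sell(price=102, qty=8): fills=none; bids=[-] asks=[#1:8@102]
After op 2 [order #2] limit_buy(price=100, qty=9): fills=none; bids=[#2:9@100] asks=[#1:8@102]
After op 3 [order #3] limit_sell(price=105, qty=7): fills=none; bids=[#2:9@100] asks=[#1:8@102 #3:7@105]
After op 4 [order #4] limit_buy(price=100, qty=5): fills=none; bids=[#2:9@100 #4:5@100] asks=[#1:8@102 #3:7@105]
After op 5 [order #5] market_buy(qty=2): fills=#5x#1:2@102; bids=[#2:9@100 #4:5@100] asks=[#1:6@102 #3:7@105]
After op 6 [order #6] limit_buy(price=98, qty=6): fills=none; bids=[#2:9@100 #4:5@100 #6:6@98] asks=[#1:6@102 #3:7@105]
After op 7 [order #7] limit_sell(price=95, qty=4): fills=#2x#7:4@100; bids=[#2:5@100 #4:5@100 #6:6@98] asks=[#1:6@102 #3:7@105]

Answer: 2@102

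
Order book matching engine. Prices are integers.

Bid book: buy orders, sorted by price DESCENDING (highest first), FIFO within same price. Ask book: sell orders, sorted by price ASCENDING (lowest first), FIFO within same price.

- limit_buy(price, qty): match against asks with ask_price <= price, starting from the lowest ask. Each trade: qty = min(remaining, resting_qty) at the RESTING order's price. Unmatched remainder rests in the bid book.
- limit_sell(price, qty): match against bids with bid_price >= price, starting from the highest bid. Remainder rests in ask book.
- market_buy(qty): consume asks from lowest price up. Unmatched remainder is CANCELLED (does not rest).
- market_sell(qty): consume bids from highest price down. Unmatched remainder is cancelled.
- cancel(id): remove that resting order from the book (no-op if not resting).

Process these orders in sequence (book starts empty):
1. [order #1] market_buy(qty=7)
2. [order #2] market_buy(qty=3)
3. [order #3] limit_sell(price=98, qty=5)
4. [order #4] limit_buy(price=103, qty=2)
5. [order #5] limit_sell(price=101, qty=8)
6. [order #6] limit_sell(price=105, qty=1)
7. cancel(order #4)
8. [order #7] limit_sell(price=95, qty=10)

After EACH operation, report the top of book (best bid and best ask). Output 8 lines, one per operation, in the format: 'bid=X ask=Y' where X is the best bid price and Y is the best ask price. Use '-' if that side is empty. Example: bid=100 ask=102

Answer: bid=- ask=-
bid=- ask=-
bid=- ask=98
bid=- ask=98
bid=- ask=98
bid=- ask=98
bid=- ask=98
bid=- ask=95

Derivation:
After op 1 [order #1] market_buy(qty=7): fills=none; bids=[-] asks=[-]
After op 2 [order #2] market_buy(qty=3): fills=none; bids=[-] asks=[-]
After op 3 [order #3] limit_sell(price=98, qty=5): fills=none; bids=[-] asks=[#3:5@98]
After op 4 [order #4] limit_buy(price=103, qty=2): fills=#4x#3:2@98; bids=[-] asks=[#3:3@98]
After op 5 [order #5] limit_sell(price=101, qty=8): fills=none; bids=[-] asks=[#3:3@98 #5:8@101]
After op 6 [order #6] limit_sell(price=105, qty=1): fills=none; bids=[-] asks=[#3:3@98 #5:8@101 #6:1@105]
After op 7 cancel(order #4): fills=none; bids=[-] asks=[#3:3@98 #5:8@101 #6:1@105]
After op 8 [order #7] limit_sell(price=95, qty=10): fills=none; bids=[-] asks=[#7:10@95 #3:3@98 #5:8@101 #6:1@105]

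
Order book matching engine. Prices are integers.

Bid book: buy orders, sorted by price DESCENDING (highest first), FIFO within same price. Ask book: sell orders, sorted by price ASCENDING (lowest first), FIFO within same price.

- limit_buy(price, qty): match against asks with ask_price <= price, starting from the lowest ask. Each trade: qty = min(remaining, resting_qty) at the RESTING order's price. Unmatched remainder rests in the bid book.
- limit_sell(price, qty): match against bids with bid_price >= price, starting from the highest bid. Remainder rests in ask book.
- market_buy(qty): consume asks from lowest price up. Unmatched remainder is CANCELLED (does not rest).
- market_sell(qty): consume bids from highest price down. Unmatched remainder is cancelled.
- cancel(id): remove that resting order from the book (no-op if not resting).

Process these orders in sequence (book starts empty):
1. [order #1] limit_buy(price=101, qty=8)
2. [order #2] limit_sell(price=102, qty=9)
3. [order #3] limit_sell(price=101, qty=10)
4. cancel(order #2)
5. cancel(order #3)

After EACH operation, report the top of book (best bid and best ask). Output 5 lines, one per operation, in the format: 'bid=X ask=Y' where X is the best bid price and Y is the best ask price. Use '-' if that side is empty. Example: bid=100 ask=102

After op 1 [order #1] limit_buy(price=101, qty=8): fills=none; bids=[#1:8@101] asks=[-]
After op 2 [order #2] limit_sell(price=102, qty=9): fills=none; bids=[#1:8@101] asks=[#2:9@102]
After op 3 [order #3] limit_sell(price=101, qty=10): fills=#1x#3:8@101; bids=[-] asks=[#3:2@101 #2:9@102]
After op 4 cancel(order #2): fills=none; bids=[-] asks=[#3:2@101]
After op 5 cancel(order #3): fills=none; bids=[-] asks=[-]

Answer: bid=101 ask=-
bid=101 ask=102
bid=- ask=101
bid=- ask=101
bid=- ask=-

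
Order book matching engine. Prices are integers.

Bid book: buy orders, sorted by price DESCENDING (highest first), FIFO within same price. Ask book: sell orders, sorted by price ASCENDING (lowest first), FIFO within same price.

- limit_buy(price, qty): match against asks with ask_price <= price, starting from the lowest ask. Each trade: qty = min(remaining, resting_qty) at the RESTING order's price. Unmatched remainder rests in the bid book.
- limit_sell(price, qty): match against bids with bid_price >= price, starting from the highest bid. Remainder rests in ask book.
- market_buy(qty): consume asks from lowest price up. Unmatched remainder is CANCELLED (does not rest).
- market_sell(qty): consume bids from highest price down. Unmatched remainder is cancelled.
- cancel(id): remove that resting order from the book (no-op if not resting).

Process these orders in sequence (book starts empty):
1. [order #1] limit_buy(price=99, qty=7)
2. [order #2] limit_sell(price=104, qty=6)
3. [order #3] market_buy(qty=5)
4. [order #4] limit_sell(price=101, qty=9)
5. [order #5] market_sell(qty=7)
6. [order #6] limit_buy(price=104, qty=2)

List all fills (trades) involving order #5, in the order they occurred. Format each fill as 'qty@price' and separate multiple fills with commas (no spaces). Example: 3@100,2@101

Answer: 7@99

Derivation:
After op 1 [order #1] limit_buy(price=99, qty=7): fills=none; bids=[#1:7@99] asks=[-]
After op 2 [order #2] limit_sell(price=104, qty=6): fills=none; bids=[#1:7@99] asks=[#2:6@104]
After op 3 [order #3] market_buy(qty=5): fills=#3x#2:5@104; bids=[#1:7@99] asks=[#2:1@104]
After op 4 [order #4] limit_sell(price=101, qty=9): fills=none; bids=[#1:7@99] asks=[#4:9@101 #2:1@104]
After op 5 [order #5] market_sell(qty=7): fills=#1x#5:7@99; bids=[-] asks=[#4:9@101 #2:1@104]
After op 6 [order #6] limit_buy(price=104, qty=2): fills=#6x#4:2@101; bids=[-] asks=[#4:7@101 #2:1@104]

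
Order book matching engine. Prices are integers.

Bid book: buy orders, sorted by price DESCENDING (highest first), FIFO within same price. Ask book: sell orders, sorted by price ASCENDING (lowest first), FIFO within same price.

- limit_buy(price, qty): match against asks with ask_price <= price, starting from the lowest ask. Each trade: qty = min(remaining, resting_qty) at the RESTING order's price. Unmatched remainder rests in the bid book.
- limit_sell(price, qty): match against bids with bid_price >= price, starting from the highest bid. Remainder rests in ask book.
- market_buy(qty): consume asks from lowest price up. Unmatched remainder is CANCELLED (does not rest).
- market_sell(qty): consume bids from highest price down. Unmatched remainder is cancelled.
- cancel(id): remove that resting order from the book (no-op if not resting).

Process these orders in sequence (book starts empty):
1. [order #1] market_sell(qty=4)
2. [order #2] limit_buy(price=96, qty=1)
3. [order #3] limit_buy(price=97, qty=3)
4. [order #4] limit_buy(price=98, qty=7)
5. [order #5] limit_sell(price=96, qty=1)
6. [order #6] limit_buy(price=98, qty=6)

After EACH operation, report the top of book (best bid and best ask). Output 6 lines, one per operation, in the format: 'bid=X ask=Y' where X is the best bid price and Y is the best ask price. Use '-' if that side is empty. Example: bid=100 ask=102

Answer: bid=- ask=-
bid=96 ask=-
bid=97 ask=-
bid=98 ask=-
bid=98 ask=-
bid=98 ask=-

Derivation:
After op 1 [order #1] market_sell(qty=4): fills=none; bids=[-] asks=[-]
After op 2 [order #2] limit_buy(price=96, qty=1): fills=none; bids=[#2:1@96] asks=[-]
After op 3 [order #3] limit_buy(price=97, qty=3): fills=none; bids=[#3:3@97 #2:1@96] asks=[-]
After op 4 [order #4] limit_buy(price=98, qty=7): fills=none; bids=[#4:7@98 #3:3@97 #2:1@96] asks=[-]
After op 5 [order #5] limit_sell(price=96, qty=1): fills=#4x#5:1@98; bids=[#4:6@98 #3:3@97 #2:1@96] asks=[-]
After op 6 [order #6] limit_buy(price=98, qty=6): fills=none; bids=[#4:6@98 #6:6@98 #3:3@97 #2:1@96] asks=[-]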